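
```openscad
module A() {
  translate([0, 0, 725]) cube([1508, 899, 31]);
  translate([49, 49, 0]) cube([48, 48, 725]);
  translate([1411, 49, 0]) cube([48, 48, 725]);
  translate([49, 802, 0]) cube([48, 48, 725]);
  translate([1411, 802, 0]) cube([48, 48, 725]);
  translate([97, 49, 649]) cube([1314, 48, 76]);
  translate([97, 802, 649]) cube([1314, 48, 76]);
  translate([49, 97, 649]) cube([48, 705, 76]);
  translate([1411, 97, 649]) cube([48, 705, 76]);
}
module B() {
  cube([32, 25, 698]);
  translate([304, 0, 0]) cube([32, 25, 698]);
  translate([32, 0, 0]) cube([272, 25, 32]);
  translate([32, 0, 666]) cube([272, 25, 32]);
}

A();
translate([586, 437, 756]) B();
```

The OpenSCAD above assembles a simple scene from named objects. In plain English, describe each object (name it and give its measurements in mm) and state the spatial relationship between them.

A is a table with a 1508×899 mm rectangular top, 31 mm thick, top surface at z = 756 mm, supported by four 48×48 mm square legs, each inset 49 mm from the nearest pair of top edges, running from the floor. Four apron rails, 48 mm thick and 76 mm tall, run between adjacent legs with their top edges flush with the underside of the top and their outer faces flush with the legs' outer faces.

B is a picture frame with a 272×634 mm rectangular opening (x by z) and a uniform 32 mm border on every side. Frame depth is 25 mm along y. It is built from two vertical stiles running the full outside height and two horizontal rails spanning the gap between the stiles.

The picture frame is on top of the table, centred.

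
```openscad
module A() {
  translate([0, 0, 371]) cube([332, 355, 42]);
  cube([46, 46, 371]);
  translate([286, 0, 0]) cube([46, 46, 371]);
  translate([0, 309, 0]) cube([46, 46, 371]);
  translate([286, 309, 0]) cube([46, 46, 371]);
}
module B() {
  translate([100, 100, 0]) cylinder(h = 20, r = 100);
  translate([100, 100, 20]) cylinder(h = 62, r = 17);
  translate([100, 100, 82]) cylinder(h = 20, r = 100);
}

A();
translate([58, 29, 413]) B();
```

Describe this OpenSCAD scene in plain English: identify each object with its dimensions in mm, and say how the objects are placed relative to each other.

A is a four-legged stool. The seat is a 332×355×42 mm slab whose top surface is at z = 413 mm; four square legs, each 46×46 mm in cross-section, run from the floor (z = 0) to the underside of the seat, each flush with a corner of the seat.

B is a spool: two coaxial disc flanges of radius 100 mm and thickness 20 mm, joined by a core cylinder of radius 17 mm and height 62 mm. The lower flange rests on z = 0 and the three cylinders share a vertical axis.

The spool is on top of the stool.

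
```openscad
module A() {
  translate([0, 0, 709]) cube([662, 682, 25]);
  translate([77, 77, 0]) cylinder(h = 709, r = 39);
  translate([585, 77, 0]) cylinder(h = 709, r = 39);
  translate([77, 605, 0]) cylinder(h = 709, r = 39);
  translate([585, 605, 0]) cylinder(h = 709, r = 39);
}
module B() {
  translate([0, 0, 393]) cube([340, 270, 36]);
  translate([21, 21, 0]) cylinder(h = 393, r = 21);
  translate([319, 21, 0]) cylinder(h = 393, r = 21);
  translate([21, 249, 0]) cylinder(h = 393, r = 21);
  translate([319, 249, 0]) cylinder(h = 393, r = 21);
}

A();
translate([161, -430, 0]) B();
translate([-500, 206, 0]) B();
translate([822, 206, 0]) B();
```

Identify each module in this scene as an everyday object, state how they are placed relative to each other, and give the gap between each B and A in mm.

A is a table. B is a stool. Three stools sit around the table at the −y, −x, +x sides. The gap between each stool and the table is 160 mm.

Each stool's nearest face is 160 mm from the table's bounding box.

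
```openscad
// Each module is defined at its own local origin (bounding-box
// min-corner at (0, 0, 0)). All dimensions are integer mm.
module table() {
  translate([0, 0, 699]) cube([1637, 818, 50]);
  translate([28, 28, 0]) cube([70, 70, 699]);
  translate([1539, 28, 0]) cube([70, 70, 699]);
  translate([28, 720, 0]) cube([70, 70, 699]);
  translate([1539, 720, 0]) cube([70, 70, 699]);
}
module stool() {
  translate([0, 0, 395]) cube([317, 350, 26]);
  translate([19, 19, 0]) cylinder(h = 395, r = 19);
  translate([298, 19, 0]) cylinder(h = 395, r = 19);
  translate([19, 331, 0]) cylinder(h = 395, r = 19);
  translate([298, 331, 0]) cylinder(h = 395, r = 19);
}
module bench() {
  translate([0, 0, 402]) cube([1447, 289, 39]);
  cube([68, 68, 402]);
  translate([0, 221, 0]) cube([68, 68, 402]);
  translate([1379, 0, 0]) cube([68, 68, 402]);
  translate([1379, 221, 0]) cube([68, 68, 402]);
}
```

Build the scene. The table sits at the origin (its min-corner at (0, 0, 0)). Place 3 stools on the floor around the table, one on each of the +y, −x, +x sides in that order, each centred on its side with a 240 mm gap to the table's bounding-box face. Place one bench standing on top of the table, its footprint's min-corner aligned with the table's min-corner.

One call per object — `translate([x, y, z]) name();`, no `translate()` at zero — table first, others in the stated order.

table();
translate([660, 1058, 0]) stool();
translate([-557, 234, 0]) stool();
translate([1877, 234, 0]) stool();
translate([0, 0, 749]) bench();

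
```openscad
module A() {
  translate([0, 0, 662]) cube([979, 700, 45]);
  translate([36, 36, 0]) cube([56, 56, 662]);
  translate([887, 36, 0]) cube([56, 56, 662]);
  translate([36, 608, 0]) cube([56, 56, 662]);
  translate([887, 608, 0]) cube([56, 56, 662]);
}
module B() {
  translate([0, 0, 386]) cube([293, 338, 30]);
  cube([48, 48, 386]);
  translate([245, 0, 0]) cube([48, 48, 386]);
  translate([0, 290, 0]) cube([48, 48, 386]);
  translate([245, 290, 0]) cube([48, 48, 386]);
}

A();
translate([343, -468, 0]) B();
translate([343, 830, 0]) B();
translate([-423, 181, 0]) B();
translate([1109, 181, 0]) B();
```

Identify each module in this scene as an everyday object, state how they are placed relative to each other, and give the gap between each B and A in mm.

Each stool's nearest face is 130 mm from the table's bounding box.

A is a table. B is a stool. Four stools sit around the table at the −y, +y, −x, +x sides. The gap between each stool and the table is 130 mm.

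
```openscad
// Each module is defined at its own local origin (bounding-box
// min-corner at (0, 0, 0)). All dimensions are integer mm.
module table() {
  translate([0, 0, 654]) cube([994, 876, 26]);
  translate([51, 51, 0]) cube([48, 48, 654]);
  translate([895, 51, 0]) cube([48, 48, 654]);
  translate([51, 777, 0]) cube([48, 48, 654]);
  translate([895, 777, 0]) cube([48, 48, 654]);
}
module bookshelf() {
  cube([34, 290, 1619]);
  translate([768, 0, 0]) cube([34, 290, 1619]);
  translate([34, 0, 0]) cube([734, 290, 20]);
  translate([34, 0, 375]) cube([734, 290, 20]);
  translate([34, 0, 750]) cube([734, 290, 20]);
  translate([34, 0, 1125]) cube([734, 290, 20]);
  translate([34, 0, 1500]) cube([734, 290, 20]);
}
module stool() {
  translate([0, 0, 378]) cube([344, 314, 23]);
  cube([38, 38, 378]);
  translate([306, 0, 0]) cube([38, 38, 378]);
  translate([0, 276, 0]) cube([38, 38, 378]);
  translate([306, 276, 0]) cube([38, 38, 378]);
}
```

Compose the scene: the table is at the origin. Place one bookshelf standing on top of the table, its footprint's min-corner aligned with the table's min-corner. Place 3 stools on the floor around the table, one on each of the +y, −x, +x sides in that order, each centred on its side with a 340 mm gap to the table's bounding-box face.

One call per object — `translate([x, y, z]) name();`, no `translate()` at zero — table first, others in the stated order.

table();
translate([0, 0, 680]) bookshelf();
translate([325, 1216, 0]) stool();
translate([-684, 281, 0]) stool();
translate([1334, 281, 0]) stool();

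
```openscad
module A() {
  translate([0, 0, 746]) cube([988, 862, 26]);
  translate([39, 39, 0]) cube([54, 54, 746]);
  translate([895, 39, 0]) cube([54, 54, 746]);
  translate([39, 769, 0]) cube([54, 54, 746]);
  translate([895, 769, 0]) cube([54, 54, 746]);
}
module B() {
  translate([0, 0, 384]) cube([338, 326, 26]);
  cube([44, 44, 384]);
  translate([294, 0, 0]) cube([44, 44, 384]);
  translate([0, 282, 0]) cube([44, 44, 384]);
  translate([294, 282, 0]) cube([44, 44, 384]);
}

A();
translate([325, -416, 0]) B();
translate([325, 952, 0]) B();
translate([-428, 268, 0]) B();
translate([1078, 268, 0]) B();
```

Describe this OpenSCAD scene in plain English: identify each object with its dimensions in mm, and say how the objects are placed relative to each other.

A is a table: top 988 mm (x) × 862 mm (y), 26 mm thick, upper face at z = 772 mm, on four 54×54 mm square legs, each inset 39 mm from the nearest pair of top edges, running from z = 0 to the bottom of the top.

B is a four-legged stool. The seat is 338×326 mm, 26 mm thick, top at z = 410 mm. It stands on four square legs, each 44×44 mm in cross-section, from z = 0 to the seat underside, each flush with a corner of the seat.

Four stools sit around the table at the −y, +y, −x, +x sides.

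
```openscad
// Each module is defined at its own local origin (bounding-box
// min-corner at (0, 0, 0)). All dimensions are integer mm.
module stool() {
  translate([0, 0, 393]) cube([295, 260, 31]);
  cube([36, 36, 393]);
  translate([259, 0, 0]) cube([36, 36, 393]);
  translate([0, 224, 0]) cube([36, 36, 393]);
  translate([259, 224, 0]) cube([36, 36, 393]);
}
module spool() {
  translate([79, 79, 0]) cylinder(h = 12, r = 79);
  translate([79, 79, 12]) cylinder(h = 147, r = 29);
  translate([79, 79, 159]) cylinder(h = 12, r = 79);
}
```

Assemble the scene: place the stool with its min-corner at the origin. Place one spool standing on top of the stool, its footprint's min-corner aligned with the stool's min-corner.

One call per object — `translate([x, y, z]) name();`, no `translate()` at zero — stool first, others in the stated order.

stool();
translate([0, 0, 424]) spool();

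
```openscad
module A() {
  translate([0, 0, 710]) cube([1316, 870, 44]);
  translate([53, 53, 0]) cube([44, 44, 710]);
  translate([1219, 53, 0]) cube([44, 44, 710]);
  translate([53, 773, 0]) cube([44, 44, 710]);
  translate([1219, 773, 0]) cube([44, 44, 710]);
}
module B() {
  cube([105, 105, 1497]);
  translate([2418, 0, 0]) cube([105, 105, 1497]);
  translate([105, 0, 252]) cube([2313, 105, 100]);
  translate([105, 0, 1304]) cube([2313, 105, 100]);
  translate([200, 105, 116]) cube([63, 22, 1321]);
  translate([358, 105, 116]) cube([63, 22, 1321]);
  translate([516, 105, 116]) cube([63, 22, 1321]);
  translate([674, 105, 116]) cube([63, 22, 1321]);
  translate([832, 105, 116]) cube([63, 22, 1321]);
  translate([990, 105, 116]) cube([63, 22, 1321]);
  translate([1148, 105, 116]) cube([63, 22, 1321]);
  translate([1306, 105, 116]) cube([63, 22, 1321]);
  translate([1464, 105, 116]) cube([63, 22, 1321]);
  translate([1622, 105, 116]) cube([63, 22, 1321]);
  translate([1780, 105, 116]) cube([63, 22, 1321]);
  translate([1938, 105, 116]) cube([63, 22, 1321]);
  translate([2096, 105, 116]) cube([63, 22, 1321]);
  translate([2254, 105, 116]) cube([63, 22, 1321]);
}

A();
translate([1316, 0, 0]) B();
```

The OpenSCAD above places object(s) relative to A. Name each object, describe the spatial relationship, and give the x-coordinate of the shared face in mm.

A is a table. B is a fence section. The fence section is against the table's +x side, with their −y faces flush. The x-coordinate of the shared face is 1316 mm.

The table's +x face and the fence section's −x face are both at x = 1316 mm.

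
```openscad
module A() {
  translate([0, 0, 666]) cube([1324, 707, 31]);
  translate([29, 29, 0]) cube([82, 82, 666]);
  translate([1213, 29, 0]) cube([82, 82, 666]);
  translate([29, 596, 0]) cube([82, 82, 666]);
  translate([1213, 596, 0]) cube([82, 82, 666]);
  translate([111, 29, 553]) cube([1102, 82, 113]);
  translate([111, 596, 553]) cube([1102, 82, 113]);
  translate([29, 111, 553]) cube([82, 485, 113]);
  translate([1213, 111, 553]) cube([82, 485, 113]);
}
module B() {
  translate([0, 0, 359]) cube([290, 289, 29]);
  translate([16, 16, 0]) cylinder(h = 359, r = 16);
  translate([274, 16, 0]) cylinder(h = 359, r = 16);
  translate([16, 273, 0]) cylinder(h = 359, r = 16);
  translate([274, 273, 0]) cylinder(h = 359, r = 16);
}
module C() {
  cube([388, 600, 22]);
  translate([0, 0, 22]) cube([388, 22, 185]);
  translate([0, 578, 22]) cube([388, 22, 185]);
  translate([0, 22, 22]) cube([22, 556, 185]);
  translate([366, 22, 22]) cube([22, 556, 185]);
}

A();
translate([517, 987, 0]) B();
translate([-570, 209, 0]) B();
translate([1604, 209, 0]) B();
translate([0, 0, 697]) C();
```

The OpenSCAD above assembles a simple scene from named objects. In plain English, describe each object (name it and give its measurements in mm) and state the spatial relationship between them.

A is a table with a 1324×707 mm rectangular top, 31 mm thick, top surface at z = 697 mm, supported by four 82×82 mm square legs, each inset 29 mm from the nearest pair of top edges, running from the floor. Four apron rails, 82 mm thick and 113 mm tall, run between adjacent legs with their top edges flush with the underside of the top and their outer faces flush with the legs' outer faces.

B is a simple wooden stool: a rectangular seat 290 mm (x) by 289 mm (y), 29 mm thick, top face at z = 388 mm, on four round legs, each 32 mm in diameter. The legs rest on z = 0, each leg's axis is inset half a diameter from the nearest pair of seat edges (so the leg's bounding box is flush with the corner).

C is an open-topped rectangular box: outside dimensions 388×600×207 mm, with a uniform wall and base thickness of 22 mm. The base is a full 388×600 slab on the floor; four walls sit on top of the base. The front and back walls (the −y and +y sides) span the full width; the two side walls fit between them.

Three stools sit around the table at the +y, −x, +x sides. The open box is on top of the table.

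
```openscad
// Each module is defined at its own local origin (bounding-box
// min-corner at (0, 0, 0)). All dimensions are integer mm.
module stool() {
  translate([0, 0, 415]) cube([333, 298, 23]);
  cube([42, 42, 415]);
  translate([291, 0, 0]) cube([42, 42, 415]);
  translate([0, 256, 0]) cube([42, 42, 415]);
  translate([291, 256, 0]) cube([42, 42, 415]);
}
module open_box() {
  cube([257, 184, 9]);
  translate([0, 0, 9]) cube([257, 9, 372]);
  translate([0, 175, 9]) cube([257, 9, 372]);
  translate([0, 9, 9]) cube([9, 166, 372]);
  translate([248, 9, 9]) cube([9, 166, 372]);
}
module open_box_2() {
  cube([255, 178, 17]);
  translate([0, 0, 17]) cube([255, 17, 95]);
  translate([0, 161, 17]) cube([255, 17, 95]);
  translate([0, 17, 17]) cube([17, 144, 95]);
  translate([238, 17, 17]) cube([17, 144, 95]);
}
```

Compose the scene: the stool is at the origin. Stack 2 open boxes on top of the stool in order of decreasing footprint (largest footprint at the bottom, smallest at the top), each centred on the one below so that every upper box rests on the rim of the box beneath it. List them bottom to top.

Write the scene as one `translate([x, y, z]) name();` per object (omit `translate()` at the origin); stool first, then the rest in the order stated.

stool();
translate([38, 57, 438]) open_box();
translate([39, 60, 819]) open_box_2();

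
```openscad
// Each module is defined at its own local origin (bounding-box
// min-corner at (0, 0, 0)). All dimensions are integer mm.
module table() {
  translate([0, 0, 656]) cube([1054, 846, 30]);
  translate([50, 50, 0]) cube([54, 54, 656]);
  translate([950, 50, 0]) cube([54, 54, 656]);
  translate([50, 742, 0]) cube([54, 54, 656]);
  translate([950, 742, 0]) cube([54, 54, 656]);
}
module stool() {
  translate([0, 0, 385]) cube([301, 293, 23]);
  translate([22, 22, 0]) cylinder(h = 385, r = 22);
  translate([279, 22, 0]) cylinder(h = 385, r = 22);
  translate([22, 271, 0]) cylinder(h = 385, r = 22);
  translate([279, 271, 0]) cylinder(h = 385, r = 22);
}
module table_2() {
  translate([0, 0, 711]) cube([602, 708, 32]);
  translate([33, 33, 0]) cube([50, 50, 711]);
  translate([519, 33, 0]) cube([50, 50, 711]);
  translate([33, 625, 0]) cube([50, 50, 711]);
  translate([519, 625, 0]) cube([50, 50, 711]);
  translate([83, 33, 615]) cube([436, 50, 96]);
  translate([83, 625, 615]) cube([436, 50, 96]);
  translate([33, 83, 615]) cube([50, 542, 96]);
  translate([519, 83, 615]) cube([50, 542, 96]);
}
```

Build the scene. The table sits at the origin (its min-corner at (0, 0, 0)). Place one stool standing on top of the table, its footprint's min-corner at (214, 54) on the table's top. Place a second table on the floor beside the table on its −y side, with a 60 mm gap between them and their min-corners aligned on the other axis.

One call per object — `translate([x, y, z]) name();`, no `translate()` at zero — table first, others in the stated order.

table();
translate([214, 54, 686]) stool();
translate([0, -768, 0]) table_2();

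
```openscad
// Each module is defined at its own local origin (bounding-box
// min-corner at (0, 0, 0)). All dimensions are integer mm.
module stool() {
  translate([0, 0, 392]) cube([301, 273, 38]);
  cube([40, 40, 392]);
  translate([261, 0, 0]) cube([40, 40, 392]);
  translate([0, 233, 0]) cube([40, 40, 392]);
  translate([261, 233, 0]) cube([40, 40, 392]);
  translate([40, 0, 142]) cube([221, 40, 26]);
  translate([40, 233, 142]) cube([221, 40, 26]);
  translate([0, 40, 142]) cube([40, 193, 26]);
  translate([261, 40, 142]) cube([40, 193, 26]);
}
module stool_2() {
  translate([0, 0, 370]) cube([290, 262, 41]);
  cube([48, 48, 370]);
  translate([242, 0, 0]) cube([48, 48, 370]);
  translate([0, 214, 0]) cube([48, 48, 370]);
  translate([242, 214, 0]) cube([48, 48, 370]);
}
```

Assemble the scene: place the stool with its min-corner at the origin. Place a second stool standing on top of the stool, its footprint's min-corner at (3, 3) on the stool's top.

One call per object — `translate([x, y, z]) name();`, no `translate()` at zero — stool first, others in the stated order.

stool();
translate([3, 3, 430]) stool_2();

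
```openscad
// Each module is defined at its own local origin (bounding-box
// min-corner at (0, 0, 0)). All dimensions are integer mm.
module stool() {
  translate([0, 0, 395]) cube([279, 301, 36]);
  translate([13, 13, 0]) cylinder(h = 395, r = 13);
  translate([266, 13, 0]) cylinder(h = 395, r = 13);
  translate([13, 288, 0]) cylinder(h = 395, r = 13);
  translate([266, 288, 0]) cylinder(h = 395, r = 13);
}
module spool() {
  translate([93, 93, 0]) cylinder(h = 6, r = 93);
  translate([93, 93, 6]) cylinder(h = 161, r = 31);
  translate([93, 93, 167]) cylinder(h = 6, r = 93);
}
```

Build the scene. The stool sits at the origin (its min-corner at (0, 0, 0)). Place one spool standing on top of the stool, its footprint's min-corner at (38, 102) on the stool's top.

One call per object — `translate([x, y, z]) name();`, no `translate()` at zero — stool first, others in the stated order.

stool();
translate([38, 102, 431]) spool();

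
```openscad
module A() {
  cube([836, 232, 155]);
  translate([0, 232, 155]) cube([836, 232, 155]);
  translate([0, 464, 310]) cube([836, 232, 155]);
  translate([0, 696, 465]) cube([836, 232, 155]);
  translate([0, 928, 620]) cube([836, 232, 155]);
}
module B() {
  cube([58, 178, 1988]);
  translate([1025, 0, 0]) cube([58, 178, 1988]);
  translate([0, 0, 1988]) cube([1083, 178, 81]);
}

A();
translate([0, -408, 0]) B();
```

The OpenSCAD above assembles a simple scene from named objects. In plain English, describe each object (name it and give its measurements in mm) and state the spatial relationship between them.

A is a straight staircase of 5 solid steps. Each step is 836 mm wide (x), 232 mm deep (y, the going) and 155 mm tall (the rise). The first step rests on the floor; each subsequent step sits one going further in +y and one rise higher in +z, directly behind and above the previous step with no overlap.

B is a door frame. The clear opening is 967 mm wide and 1988 mm high. Two 58 mm wide jambs, 178 mm deep, stand either side of the opening from the floor to the top of the opening. A 81 mm thick head sits across the top of both jambs, spanning the full outside width of the frame.

The door frame is on the floor beside the staircase on its −y side.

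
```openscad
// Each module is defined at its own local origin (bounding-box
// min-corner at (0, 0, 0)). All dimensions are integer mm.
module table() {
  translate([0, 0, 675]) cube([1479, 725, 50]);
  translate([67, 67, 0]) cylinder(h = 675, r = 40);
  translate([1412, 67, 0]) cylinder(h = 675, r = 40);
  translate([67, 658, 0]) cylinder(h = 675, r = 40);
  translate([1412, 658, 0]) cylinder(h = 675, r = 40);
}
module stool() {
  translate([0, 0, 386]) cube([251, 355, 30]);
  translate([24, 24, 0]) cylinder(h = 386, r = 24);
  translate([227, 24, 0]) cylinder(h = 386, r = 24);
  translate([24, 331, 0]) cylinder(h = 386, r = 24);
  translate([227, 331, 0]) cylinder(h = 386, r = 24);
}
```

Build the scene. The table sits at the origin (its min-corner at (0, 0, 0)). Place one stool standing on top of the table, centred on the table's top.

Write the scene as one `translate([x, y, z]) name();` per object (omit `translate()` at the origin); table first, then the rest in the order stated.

table();
translate([614, 185, 725]) stool();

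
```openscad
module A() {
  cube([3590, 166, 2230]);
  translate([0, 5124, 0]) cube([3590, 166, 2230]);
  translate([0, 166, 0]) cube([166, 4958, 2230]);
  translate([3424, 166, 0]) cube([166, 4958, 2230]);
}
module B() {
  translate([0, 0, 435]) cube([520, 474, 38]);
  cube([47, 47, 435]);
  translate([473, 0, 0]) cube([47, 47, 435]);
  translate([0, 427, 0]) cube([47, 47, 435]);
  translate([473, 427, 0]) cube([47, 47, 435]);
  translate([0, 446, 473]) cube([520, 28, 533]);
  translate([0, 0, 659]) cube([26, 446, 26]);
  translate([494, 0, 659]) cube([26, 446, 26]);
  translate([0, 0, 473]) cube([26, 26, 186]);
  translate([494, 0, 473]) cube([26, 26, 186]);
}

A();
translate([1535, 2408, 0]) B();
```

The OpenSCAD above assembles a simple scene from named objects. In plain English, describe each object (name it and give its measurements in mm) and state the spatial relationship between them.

A is the wall frame of a small rectangular building: four walls, each 2230 mm tall and 166 mm thick, enclosing a footprint 3590 mm (x) by 5290 mm (y) outside-to-outside, with no floor or roof. The front and back walls (the −y and +y sides) span the full width; the two side walls fit between them.

B is a chair: 520×474 mm seat, 38 mm thick, top at z = 473 mm, on four 47 mm square corner legs flush with the seat edges. A 28 mm thick backrest slab spans the full seat width, extending 533 mm above the seat top, its back face flush with the seat's +y edge. Two armrests of 26×26 mm section run along each side from the seat's front edge to the front of the backrest, top faces 212 mm above the seat top and outer faces flush with the seat's x-edges; a 26×26 mm post under the front of each armrest stands on the seat at the front corner.

The chair sits inside the house frame, centred.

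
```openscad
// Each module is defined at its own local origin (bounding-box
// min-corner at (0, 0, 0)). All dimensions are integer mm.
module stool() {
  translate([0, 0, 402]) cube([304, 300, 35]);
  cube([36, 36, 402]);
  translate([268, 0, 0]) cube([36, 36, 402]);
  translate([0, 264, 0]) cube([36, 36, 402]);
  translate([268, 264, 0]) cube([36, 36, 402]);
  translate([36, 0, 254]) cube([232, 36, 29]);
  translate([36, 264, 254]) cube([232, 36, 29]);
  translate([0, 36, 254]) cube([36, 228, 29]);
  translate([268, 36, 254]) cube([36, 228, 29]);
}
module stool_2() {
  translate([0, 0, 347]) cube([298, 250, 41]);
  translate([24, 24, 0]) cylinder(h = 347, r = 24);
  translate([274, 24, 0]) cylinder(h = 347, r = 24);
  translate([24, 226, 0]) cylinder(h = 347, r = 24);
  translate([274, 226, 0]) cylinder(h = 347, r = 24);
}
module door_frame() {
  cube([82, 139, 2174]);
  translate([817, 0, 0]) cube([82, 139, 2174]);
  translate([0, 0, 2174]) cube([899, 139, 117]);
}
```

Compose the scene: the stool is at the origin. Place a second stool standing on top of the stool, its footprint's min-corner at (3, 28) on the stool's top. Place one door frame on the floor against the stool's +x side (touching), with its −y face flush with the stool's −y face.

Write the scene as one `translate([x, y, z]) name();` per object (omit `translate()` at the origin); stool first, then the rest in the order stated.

stool();
translate([3, 28, 437]) stool_2();
translate([304, 0, 0]) door_frame();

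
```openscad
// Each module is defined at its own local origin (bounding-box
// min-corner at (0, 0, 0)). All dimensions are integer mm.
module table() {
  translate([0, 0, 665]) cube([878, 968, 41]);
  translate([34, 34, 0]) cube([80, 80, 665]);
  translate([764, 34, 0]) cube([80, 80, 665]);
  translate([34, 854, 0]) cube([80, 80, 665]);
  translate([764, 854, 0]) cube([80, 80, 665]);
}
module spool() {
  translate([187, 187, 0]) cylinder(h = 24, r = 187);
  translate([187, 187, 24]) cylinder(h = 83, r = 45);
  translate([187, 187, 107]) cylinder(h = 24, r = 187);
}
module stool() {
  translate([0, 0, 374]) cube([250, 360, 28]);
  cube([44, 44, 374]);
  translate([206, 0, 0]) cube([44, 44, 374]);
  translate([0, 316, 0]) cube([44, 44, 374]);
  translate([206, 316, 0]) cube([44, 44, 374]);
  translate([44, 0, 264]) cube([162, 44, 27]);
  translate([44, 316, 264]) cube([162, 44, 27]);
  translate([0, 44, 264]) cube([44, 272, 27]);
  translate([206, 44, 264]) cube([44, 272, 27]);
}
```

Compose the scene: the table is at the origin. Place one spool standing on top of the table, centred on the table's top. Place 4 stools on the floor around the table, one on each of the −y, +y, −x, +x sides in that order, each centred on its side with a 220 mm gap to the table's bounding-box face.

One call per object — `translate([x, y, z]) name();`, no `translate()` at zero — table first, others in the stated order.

table();
translate([252, 297, 706]) spool();
translate([314, -580, 0]) stool();
translate([314, 1188, 0]) stool();
translate([-470, 304, 0]) stool();
translate([1098, 304, 0]) stool();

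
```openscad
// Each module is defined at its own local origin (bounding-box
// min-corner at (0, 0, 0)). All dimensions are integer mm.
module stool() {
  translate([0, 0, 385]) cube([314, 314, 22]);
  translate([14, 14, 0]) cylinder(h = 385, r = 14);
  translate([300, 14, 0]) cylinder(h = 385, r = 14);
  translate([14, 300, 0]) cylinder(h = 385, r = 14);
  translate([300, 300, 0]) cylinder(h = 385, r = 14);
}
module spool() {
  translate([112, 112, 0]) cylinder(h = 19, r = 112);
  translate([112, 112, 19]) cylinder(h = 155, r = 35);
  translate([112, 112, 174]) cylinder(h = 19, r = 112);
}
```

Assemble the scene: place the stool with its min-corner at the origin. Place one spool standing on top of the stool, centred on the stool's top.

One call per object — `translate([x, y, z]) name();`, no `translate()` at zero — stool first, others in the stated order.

stool();
translate([45, 45, 407]) spool();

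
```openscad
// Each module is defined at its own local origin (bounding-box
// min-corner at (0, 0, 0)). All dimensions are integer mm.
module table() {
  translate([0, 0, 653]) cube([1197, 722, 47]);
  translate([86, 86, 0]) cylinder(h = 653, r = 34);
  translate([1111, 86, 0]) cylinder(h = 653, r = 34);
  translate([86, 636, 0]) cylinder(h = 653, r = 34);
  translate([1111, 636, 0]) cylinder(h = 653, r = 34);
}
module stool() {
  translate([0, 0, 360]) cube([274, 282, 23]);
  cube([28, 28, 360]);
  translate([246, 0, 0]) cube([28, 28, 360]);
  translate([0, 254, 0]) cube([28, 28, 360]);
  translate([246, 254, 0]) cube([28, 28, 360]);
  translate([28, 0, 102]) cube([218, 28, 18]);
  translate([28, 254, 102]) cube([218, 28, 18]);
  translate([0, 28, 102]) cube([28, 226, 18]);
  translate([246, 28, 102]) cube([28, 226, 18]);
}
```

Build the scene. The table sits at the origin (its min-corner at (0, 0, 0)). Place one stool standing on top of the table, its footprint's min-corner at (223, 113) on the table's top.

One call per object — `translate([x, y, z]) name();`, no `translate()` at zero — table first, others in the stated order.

table();
translate([223, 113, 700]) stool();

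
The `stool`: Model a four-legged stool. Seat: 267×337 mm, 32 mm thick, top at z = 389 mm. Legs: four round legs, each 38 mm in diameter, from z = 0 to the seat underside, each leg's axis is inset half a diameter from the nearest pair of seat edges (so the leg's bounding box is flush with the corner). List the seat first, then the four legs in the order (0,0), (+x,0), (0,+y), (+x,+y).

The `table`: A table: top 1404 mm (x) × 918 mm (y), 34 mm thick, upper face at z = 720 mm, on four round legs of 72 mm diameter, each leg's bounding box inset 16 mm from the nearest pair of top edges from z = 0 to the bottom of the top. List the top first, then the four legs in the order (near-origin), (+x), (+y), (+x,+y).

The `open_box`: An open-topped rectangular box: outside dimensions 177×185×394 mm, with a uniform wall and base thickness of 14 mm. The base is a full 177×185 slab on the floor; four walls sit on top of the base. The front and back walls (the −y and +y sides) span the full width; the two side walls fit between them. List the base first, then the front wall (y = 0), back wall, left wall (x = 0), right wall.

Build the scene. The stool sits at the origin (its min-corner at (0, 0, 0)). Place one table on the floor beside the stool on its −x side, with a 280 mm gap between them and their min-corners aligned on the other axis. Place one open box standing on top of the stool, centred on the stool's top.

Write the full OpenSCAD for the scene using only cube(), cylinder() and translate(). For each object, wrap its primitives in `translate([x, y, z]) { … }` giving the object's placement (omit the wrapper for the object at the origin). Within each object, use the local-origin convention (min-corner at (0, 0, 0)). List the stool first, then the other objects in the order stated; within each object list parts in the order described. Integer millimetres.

translate([0, 0, 357]) cube([267, 337, 32]);
translate([19, 19, 0]) cylinder(h = 357, r = 19);
translate([248, 19, 0]) cylinder(h = 357, r = 19);
translate([19, 318, 0]) cylinder(h = 357, r = 19);
translate([248, 318, 0]) cylinder(h = 357, r = 19);
translate([-1684, 0, 0]) {
  translate([0, 0, 686]) cube([1404, 918, 34]);
  translate([52, 52, 0]) cylinder(h = 686, r = 36);
  translate([1352, 52, 0]) cylinder(h = 686, r = 36);
  translate([52, 866, 0]) cylinder(h = 686, r = 36);
  translate([1352, 866, 0]) cylinder(h = 686, r = 36);
}
translate([45, 76, 389]) {
  cube([177, 185, 14]);
  translate([0, 0, 14]) cube([177, 14, 380]);
  translate([0, 171, 14]) cube([177, 14, 380]);
  translate([0, 14, 14]) cube([14, 157, 380]);
  translate([163, 14, 14]) cube([14, 157, 380]);
}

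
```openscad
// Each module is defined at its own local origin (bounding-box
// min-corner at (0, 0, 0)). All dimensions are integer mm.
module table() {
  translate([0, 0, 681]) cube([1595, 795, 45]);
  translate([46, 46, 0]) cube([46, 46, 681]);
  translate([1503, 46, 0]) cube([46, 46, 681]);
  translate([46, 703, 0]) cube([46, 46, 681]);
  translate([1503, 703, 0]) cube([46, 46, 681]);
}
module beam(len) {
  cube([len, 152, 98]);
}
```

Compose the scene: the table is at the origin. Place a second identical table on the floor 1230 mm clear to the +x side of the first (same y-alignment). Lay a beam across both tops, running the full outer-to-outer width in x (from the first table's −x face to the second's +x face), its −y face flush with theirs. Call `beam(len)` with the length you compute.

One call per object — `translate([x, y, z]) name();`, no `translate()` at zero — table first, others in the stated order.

table();
translate([2825, 0, 0]) table();
translate([0, 0, 726]) beam(4420);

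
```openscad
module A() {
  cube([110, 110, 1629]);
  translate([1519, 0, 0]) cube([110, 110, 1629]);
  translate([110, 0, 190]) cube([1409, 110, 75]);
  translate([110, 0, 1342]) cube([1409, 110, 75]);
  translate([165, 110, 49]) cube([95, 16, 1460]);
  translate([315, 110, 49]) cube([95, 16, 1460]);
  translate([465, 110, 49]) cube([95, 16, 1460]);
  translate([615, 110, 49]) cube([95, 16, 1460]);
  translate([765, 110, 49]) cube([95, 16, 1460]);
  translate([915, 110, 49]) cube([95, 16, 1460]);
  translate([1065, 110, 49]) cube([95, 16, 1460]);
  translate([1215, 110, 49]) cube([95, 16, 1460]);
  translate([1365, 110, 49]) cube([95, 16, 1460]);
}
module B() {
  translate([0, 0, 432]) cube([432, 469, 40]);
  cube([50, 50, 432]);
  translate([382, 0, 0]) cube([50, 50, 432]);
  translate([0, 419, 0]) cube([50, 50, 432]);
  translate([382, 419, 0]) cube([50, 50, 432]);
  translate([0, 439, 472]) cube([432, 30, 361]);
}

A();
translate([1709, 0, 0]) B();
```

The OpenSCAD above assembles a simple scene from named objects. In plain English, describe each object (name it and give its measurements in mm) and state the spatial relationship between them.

A is a fence section. Two 110×110 mm posts, 1629 mm tall, stand on the floor with a clear span of 1409 mm between their inner faces. Two horizontal rails of 110×75 mm section span the gap between the posts with their undersides at z = 190 mm and z = 1342 mm, flush with the posts' −y face. 9 pickets, each 95 mm wide, 16 mm thick and 1460 mm tall, are fixed to the +y face of the rails with their bottoms at z = 49 mm, evenly spaced across the span with equal gaps (rounded down to the nearest mm) at the −x end and between each pair — any rounding remainder accumulates at the +x end.

B is a chair. The seat is a 432×469×40 mm slab with its top at z = 472 mm, on four 50×50 mm corner legs (flush with the seat edges, standing on z = 0). A flat backrest 30 mm thick, 361 mm tall, spans the full seat width and rises from the seat top along its +y edge, rear face flush with the rear of the seat.

The chair is on the floor beside the fence section on its +x side.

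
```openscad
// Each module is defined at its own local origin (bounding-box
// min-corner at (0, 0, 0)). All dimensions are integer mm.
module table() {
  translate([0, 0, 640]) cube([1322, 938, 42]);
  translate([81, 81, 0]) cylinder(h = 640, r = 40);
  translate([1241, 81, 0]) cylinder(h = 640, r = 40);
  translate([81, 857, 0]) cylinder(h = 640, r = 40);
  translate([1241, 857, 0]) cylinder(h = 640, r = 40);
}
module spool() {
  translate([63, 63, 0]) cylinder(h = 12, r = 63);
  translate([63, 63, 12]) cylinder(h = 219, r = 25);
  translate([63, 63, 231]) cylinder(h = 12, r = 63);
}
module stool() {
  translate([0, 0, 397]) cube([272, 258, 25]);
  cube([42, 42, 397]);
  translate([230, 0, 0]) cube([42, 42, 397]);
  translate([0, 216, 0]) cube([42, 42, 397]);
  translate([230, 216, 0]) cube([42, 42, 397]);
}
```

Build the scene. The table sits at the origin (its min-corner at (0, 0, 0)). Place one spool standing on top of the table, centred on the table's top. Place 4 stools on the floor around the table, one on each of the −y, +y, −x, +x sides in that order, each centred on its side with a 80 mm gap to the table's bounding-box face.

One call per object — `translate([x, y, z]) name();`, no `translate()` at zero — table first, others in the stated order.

table();
translate([598, 406, 682]) spool();
translate([525, -338, 0]) stool();
translate([525, 1018, 0]) stool();
translate([-352, 340, 0]) stool();
translate([1402, 340, 0]) stool();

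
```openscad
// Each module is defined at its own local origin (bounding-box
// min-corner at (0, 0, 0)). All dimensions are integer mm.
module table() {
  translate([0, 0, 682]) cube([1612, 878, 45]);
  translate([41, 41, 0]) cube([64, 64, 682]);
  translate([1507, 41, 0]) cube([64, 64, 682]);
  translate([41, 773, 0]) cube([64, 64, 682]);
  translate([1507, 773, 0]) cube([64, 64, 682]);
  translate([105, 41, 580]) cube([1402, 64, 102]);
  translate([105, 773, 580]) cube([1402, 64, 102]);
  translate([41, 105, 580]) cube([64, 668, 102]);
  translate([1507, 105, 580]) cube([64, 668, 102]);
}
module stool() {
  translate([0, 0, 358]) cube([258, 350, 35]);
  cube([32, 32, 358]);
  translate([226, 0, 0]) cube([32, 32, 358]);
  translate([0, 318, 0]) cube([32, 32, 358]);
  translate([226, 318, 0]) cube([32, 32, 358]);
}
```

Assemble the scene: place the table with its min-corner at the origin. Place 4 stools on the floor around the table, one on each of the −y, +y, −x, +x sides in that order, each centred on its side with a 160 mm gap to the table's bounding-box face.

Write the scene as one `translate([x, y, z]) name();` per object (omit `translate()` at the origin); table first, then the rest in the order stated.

table();
translate([677, -510, 0]) stool();
translate([677, 1038, 0]) stool();
translate([-418, 264, 0]) stool();
translate([1772, 264, 0]) stool();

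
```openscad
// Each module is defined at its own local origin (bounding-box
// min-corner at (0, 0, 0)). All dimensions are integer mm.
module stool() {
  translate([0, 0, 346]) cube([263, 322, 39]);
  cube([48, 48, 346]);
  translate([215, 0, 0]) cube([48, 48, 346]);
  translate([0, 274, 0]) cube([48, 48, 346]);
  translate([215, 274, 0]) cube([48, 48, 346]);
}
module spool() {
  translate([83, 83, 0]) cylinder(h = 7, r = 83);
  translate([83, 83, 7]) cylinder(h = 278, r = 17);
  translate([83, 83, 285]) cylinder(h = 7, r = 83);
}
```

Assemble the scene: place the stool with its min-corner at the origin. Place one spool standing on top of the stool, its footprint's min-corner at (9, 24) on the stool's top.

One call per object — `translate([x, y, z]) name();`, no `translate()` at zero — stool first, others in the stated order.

stool();
translate([9, 24, 385]) spool();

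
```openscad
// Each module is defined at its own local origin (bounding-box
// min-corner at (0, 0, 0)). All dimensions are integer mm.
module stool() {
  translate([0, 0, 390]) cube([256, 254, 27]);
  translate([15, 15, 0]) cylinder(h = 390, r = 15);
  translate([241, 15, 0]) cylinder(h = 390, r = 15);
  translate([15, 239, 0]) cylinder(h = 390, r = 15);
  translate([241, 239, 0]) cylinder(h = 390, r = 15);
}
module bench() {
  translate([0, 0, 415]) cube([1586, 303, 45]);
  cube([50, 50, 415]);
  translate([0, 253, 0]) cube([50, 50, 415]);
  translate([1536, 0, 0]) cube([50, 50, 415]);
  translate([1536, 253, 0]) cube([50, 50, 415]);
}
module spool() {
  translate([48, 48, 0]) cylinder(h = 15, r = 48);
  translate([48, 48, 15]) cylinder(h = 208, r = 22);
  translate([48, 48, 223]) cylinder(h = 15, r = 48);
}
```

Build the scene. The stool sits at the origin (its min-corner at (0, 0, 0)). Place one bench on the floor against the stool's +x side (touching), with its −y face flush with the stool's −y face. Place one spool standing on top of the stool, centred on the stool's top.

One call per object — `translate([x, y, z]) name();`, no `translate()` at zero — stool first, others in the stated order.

stool();
translate([256, 0, 0]) bench();
translate([80, 79, 417]) spool();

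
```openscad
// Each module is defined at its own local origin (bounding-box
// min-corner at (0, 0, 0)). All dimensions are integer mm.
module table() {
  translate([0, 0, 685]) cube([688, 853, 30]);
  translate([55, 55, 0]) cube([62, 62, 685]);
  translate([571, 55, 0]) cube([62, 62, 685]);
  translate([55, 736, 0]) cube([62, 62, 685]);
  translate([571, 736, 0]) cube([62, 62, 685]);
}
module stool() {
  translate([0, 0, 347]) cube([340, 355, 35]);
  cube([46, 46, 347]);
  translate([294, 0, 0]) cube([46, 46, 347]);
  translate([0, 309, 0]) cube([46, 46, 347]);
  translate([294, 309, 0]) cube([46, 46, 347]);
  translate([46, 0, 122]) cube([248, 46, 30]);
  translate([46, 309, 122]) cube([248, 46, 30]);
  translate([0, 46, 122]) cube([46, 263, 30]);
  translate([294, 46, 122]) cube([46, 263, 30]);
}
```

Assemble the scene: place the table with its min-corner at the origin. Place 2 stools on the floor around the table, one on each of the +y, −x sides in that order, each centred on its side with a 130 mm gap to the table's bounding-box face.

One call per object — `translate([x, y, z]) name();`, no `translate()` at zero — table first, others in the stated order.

table();
translate([174, 983, 0]) stool();
translate([-470, 249, 0]) stool();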